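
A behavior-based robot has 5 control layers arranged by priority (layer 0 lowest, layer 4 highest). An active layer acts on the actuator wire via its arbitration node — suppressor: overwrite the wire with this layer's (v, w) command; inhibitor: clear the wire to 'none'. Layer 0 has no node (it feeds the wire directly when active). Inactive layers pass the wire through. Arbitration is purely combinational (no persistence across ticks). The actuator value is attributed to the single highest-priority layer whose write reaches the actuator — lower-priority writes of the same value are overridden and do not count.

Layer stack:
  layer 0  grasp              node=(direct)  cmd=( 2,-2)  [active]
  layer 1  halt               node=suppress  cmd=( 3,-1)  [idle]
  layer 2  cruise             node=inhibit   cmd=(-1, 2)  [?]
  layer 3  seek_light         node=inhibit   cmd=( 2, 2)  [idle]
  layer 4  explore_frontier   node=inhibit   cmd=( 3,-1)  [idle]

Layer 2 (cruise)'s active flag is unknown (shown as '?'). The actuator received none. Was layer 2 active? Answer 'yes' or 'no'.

yes

If layer 2 is active=yes:
  actuator would be none
If layer 2 is active=no:
  actuator would be (2, -2)
Observed none, so layer 2 was active.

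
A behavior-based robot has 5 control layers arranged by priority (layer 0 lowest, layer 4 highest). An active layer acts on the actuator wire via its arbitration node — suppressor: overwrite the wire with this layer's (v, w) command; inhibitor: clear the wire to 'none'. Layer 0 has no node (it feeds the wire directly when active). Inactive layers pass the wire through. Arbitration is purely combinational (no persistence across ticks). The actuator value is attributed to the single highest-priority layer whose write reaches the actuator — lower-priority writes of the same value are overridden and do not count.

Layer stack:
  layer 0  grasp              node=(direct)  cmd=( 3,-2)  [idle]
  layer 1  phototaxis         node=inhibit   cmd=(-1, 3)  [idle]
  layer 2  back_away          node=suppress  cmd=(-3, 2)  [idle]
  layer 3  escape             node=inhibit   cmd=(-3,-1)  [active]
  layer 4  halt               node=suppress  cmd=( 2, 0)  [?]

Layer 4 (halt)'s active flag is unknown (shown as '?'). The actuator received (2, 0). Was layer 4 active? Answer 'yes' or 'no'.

If layer 4 is active=yes:
  actuator would be (2, 0)
If layer 4 is active=no:
  actuator would be none
Observed (2, 0), so layer 4 was active.

yes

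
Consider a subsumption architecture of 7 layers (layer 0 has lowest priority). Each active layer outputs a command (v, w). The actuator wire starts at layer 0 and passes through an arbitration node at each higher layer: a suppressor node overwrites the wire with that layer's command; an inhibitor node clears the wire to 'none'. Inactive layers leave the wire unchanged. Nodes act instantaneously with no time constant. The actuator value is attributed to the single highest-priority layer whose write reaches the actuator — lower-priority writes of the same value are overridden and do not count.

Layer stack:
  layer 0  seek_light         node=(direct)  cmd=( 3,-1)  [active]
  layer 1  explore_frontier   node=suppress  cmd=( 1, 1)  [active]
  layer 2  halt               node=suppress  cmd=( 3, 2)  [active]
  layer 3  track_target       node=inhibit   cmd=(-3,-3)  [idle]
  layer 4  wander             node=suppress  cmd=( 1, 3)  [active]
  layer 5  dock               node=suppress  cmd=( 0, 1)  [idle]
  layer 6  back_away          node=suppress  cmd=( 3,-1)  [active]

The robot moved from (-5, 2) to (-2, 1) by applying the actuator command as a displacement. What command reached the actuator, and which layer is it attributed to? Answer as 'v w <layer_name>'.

3 -1 back_away

displacement = (-2, 1) − (-5, 2) = (3, -1)
layer 0 (seek_light) active — direct: (3, -1)
layer 1 (explore_frontier) active — suppresses: (1, 1)
layer 2 (halt) active — suppresses: (3, 2)
layer 3 (track_target) idle — unchanged: (3, 2)
layer 4 (wander) active — suppresses: (1, 3)
layer 5 (dock) idle — unchanged: (1, 3)
layer 6 (back_away) active — suppresses: (3, -1)
→ actuator (3, -1) — from layer 6 (back_away)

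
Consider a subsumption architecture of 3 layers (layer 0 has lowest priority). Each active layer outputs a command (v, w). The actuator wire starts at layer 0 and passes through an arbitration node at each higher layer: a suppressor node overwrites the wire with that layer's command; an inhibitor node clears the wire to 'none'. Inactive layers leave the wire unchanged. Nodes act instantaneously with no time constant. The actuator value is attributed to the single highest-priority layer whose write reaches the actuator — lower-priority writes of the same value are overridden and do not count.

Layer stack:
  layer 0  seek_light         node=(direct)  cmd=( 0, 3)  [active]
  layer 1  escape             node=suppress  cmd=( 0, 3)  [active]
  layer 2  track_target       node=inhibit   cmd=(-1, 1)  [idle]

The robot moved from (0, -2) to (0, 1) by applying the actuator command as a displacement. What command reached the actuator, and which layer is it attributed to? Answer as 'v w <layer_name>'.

displacement = (0, 1) − (0, -2) = (0, 3)
layer 0 (seek_light) active — direct: (0, 3)
layer 1 (escape) active — suppresses: (0, 3)
layer 2 (track_target) idle — unchanged: (0, 3)
→ actuator (0, 3) — from layer 1 (escape)

0 3 escape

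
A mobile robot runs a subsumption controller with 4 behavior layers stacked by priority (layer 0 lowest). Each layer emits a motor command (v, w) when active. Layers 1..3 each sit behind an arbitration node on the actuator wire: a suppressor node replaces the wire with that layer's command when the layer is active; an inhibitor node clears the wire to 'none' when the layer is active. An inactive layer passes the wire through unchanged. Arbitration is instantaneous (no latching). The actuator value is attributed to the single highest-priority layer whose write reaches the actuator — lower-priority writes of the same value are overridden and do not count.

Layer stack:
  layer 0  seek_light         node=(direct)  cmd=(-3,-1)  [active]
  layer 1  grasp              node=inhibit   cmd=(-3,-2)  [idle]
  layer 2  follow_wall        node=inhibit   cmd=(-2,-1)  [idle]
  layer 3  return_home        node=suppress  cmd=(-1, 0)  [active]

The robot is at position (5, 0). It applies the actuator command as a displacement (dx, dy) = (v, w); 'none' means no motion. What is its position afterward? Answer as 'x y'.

4 0

[0] seek_light on; wire := (-3, -1)
[1] grasp off; pass (-3, -1)
[2] follow_wall off; pass (-3, -1)
[3] return_home on (suppress); wire := (-1, 0)
output (-1, 0)
position: (5, 0) + (-1, 0) = (4, 0)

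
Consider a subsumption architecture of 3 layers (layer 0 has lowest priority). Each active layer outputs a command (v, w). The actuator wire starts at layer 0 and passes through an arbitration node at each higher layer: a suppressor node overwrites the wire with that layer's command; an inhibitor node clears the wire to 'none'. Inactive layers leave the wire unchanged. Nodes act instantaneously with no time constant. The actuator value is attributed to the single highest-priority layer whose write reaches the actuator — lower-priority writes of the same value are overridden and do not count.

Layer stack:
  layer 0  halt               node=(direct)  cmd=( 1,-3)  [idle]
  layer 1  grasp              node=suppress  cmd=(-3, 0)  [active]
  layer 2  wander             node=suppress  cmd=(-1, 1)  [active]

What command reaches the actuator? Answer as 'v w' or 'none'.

L0 halt: idle → wire = none
L1 grasp: active, suppressor → wire = (-3, 0)
L2 wander: active, suppressor → wire = (-1, 1)
actuator = (-1, 1)

-1 1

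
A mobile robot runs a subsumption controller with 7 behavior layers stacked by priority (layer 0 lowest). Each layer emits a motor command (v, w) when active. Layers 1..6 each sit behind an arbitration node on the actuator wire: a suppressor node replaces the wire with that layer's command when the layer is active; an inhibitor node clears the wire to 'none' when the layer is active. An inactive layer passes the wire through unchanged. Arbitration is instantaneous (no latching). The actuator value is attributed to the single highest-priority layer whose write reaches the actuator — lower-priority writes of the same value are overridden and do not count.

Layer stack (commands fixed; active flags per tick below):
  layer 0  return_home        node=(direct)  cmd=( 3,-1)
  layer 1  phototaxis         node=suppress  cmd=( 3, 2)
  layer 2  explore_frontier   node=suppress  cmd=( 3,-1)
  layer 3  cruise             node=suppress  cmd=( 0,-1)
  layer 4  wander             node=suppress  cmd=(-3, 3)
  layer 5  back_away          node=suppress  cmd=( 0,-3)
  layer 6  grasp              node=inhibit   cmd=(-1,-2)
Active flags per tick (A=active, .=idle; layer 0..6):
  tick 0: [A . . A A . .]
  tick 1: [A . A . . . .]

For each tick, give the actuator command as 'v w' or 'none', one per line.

-3 3
3 -1

tick 0:
  layer 0 (return_home) active — direct: (3, -1)
  layer 1 (phototaxis) idle — unchanged: (3, -1)
  layer 2 (explore_frontier) idle — unchanged: (3, -1)
  layer 3 (cruise) active — suppresses: (0, -1)
  layer 4 (wander) active — suppresses: (-3, 3)
  layer 5 (back_away) idle — unchanged: (-3, 3)
  layer 6 (grasp) idle — unchanged: (-3, 3)
  → actuator (-3, 3)
tick 1:
  layer 0 (return_home) active — direct: (3, -1)
  layer 1 (phototaxis) idle — unchanged: (3, -1)
  layer 2 (explore_frontier) active — suppresses: (3, -1)
  layer 3 (cruise) idle — unchanged: (3, -1)
  layer 4 (wander) idle — unchanged: (3, -1)
  layer 5 (back_away) idle — unchanged: (3, -1)
  layer 6 (grasp) idle — unchanged: (3, -1)
  → actuator (3, -1)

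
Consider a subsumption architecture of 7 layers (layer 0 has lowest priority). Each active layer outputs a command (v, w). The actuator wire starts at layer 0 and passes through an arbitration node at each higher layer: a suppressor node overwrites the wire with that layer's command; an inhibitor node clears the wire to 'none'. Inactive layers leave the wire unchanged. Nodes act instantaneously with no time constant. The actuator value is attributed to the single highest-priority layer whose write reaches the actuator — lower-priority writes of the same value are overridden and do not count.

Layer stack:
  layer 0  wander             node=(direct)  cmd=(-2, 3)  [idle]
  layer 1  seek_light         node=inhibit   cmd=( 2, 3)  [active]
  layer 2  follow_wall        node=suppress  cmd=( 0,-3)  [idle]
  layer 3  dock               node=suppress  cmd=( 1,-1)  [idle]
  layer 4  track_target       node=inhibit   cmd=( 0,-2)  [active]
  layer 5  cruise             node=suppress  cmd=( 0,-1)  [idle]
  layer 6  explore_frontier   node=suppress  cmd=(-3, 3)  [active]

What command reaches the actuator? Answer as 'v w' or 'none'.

-3 3

[0] wander off; wire := none
[1] seek_light on (inhibit); wire := none
[2] follow_wall off; pass none
[3] dock off; pass none
[4] track_target on (inhibit); wire := none
[5] cruise off; pass none
[6] explore_frontier on (suppress); wire := (-3, 3)
output (-3, 3)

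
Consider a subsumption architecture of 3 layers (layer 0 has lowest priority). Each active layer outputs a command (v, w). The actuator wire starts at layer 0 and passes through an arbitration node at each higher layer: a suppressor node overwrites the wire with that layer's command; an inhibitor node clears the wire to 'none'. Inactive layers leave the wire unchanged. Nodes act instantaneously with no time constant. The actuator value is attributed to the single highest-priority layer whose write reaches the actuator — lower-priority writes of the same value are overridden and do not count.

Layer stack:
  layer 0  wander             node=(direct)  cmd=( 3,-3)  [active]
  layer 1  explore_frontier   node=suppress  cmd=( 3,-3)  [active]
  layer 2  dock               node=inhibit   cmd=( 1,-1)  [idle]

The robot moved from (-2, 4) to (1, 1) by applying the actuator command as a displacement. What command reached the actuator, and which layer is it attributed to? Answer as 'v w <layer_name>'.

displacement = (1, 1) − (-2, 4) = (3, -3)
layer 0 (wander) active — direct: (3, -3)
layer 1 (explore_frontier) active — suppresses: (3, -3)
layer 2 (dock) idle — unchanged: (3, -3)
→ actuator (3, -3) — from layer 1 (explore_frontier)

3 -3 explore_frontier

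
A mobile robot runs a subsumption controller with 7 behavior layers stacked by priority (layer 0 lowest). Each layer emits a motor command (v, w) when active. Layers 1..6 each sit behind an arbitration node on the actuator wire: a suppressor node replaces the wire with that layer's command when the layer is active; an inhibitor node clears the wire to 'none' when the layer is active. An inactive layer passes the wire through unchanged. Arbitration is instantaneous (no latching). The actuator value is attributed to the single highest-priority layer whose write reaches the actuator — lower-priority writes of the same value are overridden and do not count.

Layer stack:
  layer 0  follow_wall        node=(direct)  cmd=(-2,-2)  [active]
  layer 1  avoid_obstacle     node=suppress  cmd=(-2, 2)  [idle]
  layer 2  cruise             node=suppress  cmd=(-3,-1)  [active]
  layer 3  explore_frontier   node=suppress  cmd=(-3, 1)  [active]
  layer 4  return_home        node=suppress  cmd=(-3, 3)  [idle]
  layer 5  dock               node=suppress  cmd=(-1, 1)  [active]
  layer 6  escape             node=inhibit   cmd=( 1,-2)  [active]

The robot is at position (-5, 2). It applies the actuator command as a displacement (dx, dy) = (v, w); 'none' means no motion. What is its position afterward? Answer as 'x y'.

[0] follow_wall on; wire := (-2, -2)
[1] avoid_obstacle off; pass (-2, -2)
[2] cruise on (suppress); wire := (-3, -1)
[3] explore_frontier on (suppress); wire := (-3, 1)
[4] return_home off; pass (-3, 1)
[5] dock on (suppress); wire := (-1, 1)
[6] escape on (inhibit); wire := none
output none
position: (-5, 2) + none = (-5, 2)

-5 2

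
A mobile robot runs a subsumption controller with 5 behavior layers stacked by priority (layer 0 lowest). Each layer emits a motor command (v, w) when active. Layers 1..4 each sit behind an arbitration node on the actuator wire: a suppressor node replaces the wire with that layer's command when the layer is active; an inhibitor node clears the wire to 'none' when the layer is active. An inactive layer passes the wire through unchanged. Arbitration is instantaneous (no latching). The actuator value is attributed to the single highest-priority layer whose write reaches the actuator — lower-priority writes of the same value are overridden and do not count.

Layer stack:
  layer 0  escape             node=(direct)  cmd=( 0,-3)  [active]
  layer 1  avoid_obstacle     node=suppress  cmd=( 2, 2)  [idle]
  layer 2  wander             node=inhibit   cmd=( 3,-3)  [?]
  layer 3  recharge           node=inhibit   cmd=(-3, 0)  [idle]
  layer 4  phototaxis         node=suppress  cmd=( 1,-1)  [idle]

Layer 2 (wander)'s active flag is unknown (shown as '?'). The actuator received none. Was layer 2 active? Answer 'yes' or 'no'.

yes

If layer 2 is active=yes:
  actuator would be none
If layer 2 is active=no:
  actuator would be (0, -3)
Observed none, so layer 2 was active.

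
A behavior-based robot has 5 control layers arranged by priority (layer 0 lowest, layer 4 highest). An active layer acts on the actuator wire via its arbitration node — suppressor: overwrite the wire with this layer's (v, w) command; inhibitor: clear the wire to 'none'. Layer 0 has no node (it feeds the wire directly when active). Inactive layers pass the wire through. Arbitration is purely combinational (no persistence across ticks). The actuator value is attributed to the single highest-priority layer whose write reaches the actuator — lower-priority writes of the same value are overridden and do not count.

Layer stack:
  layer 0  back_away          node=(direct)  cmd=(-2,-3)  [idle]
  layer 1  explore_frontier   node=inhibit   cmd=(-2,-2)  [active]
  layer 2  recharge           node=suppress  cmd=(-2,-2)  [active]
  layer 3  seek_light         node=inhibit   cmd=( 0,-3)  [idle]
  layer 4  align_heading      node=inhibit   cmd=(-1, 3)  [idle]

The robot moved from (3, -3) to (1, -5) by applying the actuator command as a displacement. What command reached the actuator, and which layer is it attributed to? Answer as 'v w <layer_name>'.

-2 -2 recharge

displacement = (1, -5) − (3, -3) = (-2, -2)
L0 back_away: idle → wire = none
L1 explore_frontier: active, inhibitor → wire = none
L2 recharge: active, suppressor → wire = (-2, -2)
L3 seek_light: idle → wire stays (-2, -2)
L4 align_heading: idle → wire stays (-2, -2)
actuator = (-2, -2) — from layer 2 (recharge)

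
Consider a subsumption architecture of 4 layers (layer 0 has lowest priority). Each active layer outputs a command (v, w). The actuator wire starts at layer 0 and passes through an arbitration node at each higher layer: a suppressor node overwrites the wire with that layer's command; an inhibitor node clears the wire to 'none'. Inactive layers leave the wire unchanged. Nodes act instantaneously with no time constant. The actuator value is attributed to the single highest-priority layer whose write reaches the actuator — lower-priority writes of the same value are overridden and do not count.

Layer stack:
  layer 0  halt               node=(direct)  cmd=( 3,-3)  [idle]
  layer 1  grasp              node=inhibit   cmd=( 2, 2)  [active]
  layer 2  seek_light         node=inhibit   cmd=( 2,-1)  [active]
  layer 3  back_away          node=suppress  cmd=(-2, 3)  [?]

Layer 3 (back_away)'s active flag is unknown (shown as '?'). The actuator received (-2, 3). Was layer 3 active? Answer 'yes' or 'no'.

If layer 3 is active=yes:
  actuator would be (-2, 3)
If layer 3 is active=no:
  actuator would be none
Observed (-2, 3), so layer 3 was active.

yes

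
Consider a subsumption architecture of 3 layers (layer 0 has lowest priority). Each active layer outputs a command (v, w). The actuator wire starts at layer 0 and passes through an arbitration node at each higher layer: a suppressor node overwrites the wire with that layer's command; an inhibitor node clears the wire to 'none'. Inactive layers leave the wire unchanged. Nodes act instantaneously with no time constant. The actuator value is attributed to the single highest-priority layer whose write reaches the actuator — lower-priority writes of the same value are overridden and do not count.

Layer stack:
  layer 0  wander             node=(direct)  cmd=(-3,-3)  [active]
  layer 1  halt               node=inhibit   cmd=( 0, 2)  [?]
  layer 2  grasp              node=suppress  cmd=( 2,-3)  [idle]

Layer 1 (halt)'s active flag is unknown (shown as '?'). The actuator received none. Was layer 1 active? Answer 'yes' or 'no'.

yes

If layer 1 is active=yes:
  actuator would be none
If layer 1 is active=no:
  actuator would be (-3, -3)
Observed none, so layer 1 was active.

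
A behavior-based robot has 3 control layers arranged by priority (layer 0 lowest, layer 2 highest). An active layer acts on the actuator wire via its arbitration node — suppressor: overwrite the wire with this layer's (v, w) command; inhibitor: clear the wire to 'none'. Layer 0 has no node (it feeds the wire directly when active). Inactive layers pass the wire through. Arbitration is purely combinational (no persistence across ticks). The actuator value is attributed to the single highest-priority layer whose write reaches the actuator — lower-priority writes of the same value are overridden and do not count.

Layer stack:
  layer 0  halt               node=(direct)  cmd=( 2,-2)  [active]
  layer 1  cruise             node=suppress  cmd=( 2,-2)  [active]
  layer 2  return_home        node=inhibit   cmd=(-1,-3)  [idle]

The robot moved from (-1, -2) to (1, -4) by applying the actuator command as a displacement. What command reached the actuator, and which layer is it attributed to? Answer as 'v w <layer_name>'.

2 -2 cruise

displacement = (1, -4) − (-1, -2) = (2, -2)
[0] halt on; wire := (2, -2)
[1] cruise on (suppress); wire := (2, -2)
[2] return_home off; pass (2, -2)
output (2, -2) — from layer 1 (cruise)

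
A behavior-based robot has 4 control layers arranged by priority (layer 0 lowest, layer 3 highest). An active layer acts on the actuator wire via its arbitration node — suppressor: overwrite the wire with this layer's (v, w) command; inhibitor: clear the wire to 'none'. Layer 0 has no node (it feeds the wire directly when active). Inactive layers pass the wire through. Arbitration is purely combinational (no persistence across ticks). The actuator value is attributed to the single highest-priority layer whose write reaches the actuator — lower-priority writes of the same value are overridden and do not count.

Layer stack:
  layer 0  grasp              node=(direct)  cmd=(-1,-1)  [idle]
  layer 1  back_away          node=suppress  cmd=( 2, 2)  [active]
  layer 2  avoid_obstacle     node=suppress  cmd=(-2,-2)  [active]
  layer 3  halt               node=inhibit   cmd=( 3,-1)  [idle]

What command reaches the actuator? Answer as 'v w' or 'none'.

layer 0 (grasp) idle — none
layer 1 (back_away) active — suppresses: (2, 2)
layer 2 (avoid_obstacle) active — suppresses: (-2, -2)
layer 3 (halt) idle — unchanged: (-2, -2)
→ actuator (-2, -2)

-2 -2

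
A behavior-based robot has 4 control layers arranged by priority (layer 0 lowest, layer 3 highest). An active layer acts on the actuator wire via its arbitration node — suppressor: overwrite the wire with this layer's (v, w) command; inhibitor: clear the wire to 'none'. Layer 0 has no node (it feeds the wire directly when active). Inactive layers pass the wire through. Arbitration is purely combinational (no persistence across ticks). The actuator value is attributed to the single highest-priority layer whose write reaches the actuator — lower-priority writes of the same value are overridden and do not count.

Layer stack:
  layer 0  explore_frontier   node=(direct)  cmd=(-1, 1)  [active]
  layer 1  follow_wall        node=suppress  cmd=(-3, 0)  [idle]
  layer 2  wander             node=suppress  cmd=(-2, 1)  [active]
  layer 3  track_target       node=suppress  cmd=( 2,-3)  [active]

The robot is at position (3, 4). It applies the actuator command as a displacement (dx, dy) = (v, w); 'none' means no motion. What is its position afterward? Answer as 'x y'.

[0] explore_frontier on; wire := (-1, 1)
[1] follow_wall off; pass (-1, 1)
[2] wander on (suppress); wire := (-2, 1)
[3] track_target on (suppress); wire := (2, -3)
output (2, -3)
position: (3, 4) + (2, -3) = (5, 1)

5 1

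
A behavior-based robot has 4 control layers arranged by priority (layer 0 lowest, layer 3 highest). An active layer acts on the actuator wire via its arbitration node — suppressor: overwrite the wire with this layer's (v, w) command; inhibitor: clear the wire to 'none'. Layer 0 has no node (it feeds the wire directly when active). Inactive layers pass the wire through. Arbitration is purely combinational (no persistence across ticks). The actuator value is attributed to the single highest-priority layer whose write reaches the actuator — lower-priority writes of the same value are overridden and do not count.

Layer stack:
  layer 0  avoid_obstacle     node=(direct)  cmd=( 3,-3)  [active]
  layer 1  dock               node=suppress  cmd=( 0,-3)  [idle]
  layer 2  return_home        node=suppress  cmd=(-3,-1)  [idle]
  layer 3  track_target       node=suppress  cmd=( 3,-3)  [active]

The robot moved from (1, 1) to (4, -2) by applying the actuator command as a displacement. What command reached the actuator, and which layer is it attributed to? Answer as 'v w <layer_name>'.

3 -3 track_target

displacement = (4, -2) − (1, 1) = (3, -3)
L0 avoid_obstacle: active, feeds wire = (3, -3)
L1 dock: idle → wire stays (3, -3)
L2 return_home: idle → wire stays (3, -3)
L3 track_target: active, suppressor → wire = (3, -3)
actuator = (3, -3) — from layer 3 (track_target)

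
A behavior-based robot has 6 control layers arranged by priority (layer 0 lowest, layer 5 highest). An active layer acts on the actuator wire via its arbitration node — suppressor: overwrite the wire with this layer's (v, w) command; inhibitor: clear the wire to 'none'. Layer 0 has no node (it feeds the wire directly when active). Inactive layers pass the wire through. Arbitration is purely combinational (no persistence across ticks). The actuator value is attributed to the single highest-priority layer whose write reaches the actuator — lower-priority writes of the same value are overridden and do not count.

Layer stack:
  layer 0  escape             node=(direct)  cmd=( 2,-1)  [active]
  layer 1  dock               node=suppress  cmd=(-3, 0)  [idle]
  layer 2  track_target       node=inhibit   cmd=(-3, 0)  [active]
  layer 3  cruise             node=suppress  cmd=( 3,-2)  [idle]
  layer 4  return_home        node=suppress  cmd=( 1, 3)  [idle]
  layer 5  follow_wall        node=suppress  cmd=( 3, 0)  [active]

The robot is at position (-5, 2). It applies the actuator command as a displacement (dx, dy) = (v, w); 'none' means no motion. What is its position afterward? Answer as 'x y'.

L0 escape: active, feeds wire = (2, -1)
L1 dock: idle → wire stays (2, -1)
L2 track_target: active, inhibitor → wire = none
L3 cruise: idle → wire stays none
L4 return_home: idle → wire stays none
L5 follow_wall: active, suppressor → wire = (3, 0)
actuator = (3, 0)
position: (-5, 2) + (3, 0) = (-2, 2)

-2 2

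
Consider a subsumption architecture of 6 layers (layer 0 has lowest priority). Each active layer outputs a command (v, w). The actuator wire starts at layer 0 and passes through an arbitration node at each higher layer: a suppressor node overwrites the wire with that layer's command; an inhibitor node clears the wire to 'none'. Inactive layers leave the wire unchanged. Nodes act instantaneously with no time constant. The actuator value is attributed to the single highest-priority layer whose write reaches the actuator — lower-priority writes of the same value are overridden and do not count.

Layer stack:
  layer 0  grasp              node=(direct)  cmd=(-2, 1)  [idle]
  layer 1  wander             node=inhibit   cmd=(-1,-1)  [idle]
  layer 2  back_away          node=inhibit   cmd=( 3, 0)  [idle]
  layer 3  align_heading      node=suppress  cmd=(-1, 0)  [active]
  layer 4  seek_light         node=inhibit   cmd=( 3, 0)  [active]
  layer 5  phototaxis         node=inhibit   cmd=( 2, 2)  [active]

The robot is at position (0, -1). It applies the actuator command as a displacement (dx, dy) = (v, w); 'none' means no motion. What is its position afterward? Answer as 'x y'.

0 -1

layer 0 (grasp) idle — none
layer 1 (wander) idle — unchanged: none
layer 2 (back_away) idle — unchanged: none
layer 3 (align_heading) active — suppresses: (-1, 0)
layer 4 (seek_light) active — inhibits: none
layer 5 (phototaxis) active — inhibits: none
→ actuator none
position: (0, -1) + none = (0, -1)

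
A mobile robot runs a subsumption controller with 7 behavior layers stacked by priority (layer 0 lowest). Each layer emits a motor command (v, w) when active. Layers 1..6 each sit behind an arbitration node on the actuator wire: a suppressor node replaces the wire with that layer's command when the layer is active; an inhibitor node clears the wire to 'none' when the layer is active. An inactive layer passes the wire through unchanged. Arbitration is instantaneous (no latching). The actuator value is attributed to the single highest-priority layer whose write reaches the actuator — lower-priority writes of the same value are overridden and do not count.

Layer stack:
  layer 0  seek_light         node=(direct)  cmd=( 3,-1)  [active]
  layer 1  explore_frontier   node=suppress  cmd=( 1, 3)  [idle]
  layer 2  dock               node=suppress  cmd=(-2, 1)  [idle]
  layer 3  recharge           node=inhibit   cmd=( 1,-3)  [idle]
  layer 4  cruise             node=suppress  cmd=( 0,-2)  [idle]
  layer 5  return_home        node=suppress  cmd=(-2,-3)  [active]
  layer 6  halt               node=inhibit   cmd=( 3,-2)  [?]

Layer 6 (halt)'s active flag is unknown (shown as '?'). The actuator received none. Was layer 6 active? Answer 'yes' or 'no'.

yes

If layer 6 is active=yes:
  actuator would be none
If layer 6 is active=no:
  actuator would be (-2, -3)
Observed none, so layer 6 was active.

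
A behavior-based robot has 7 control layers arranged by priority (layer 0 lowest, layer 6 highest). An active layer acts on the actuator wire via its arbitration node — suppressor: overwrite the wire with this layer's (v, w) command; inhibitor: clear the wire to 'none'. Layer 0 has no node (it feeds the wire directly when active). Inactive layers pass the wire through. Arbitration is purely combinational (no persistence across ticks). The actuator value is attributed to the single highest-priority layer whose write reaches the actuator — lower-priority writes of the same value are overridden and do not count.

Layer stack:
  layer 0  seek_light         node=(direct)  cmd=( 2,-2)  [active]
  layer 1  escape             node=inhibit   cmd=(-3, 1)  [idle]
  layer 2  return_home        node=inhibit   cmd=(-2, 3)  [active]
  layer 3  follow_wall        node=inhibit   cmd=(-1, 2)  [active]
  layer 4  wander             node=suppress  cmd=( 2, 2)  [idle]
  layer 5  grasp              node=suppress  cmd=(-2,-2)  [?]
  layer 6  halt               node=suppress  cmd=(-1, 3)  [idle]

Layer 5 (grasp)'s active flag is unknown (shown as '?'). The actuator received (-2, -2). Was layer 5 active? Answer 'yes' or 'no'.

If layer 5 is active=yes:
  actuator would be (-2, -2)
If layer 5 is active=no:
  actuator would be none
Observed (-2, -2), so layer 5 was active.

yes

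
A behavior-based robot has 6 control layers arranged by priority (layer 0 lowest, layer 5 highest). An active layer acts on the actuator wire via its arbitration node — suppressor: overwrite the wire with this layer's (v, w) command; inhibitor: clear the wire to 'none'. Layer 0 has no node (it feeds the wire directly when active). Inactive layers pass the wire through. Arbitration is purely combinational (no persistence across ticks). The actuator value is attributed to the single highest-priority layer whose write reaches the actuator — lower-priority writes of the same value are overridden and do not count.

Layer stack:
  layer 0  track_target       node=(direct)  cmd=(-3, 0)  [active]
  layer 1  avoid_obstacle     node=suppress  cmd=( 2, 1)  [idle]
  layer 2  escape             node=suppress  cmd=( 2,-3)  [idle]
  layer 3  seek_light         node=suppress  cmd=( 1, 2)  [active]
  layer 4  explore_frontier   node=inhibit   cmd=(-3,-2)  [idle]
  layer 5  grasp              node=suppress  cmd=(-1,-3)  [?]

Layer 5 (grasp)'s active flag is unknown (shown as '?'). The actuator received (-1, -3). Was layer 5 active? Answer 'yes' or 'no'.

If layer 5 is active=yes:
  actuator would be (-1, -3)
If layer 5 is active=no:
  actuator would be (1, 2)
Observed (-1, -3), so layer 5 was active.

yes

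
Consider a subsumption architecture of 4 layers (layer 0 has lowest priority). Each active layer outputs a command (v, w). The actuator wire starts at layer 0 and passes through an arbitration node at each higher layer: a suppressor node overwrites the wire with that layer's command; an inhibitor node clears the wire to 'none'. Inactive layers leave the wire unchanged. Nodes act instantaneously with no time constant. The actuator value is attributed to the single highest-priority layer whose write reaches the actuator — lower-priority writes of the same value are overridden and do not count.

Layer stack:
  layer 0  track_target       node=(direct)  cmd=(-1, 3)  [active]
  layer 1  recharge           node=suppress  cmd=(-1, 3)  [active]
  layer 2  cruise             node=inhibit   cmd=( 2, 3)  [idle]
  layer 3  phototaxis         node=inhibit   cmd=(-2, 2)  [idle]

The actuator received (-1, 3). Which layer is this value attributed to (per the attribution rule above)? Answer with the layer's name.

recharge

L0 track_target: active, feeds wire = (-1, 3)
L1 recharge: active, suppressor → wire = (-1, 3)
L2 cruise: idle → wire stays (-1, 3)
L3 phototaxis: idle → wire stays (-1, 3)
actuator = (-1, 3)
last writer: layer 1 = recharge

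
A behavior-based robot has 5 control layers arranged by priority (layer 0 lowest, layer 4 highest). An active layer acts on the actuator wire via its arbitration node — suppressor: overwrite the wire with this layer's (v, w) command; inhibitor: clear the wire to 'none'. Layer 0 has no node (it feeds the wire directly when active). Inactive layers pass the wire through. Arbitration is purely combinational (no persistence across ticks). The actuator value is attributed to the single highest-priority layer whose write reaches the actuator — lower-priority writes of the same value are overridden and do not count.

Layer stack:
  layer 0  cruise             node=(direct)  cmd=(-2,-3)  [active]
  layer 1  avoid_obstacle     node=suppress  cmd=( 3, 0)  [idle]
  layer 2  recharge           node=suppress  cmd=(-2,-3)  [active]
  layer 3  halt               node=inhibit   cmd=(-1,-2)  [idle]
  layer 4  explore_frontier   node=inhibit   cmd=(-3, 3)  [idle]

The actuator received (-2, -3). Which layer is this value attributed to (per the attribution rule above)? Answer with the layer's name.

recharge

layer 0 (cruise) active — direct: (-2, -3)
layer 1 (avoid_obstacle) idle — unchanged: (-2, -3)
layer 2 (recharge) active — suppresses: (-2, -3)
layer 3 (halt) idle — unchanged: (-2, -3)
layer 4 (explore_frontier) idle — unchanged: (-2, -3)
→ actuator (-2, -3)
last writer: layer 2 = recharge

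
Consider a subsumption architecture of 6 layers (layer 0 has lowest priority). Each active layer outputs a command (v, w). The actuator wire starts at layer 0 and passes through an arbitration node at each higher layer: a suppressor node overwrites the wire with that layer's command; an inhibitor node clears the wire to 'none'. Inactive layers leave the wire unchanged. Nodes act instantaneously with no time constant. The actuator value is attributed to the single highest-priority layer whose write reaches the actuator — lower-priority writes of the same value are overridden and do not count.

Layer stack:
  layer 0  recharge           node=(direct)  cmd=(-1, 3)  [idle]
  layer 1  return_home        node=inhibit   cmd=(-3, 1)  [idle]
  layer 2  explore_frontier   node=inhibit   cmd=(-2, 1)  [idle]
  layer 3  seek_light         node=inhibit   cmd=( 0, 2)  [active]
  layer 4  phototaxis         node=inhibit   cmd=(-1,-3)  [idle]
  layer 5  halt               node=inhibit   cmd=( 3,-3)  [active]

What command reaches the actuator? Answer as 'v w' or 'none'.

L0 recharge: idle → wire = none
L1 return_home: idle → wire stays none
L2 explore_frontier: idle → wire stays none
L3 seek_light: active, inhibitor → wire = none
L4 phototaxis: idle → wire stays none
L5 halt: active, inhibitor → wire = none
actuator = none

none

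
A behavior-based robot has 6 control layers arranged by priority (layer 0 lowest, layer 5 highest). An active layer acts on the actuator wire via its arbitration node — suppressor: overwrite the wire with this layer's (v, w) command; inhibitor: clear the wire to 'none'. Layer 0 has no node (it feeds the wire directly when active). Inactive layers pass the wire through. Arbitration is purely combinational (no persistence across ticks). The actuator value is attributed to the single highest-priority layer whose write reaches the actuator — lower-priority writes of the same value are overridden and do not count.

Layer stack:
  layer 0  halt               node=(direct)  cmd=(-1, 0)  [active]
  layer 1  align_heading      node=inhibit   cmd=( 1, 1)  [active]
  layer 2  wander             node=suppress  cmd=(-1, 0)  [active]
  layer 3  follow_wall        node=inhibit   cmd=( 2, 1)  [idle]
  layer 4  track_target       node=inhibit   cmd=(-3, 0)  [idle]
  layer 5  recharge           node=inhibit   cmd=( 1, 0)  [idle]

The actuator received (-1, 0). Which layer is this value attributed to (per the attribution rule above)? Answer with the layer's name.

layer 0 (halt) active — direct: (-1, 0)
layer 1 (align_heading) active — inhibits: none
layer 2 (wander) active — suppresses: (-1, 0)
layer 3 (follow_wall) idle — unchanged: (-1, 0)
layer 4 (track_target) idle — unchanged: (-1, 0)
layer 5 (recharge) idle — unchanged: (-1, 0)
→ actuator (-1, 0)
last writer: layer 2 = wander

wander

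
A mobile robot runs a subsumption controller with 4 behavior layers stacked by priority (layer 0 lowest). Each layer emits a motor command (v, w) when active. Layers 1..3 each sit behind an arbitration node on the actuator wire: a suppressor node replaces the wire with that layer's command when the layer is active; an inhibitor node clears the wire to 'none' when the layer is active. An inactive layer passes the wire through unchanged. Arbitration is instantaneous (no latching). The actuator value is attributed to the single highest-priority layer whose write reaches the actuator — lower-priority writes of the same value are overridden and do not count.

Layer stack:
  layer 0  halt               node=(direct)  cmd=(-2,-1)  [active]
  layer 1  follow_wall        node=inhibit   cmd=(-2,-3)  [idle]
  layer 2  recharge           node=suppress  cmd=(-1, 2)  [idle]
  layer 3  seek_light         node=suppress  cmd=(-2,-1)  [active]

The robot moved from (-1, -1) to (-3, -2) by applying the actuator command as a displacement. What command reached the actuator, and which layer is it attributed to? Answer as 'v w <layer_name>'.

-2 -1 seek_light

displacement = (-3, -2) − (-1, -1) = (-2, -1)
[0] halt on; wire := (-2, -1)
[1] follow_wall off; pass (-2, -1)
[2] recharge off; pass (-2, -1)
[3] seek_light on (suppress); wire := (-2, -1)
output (-2, -1) — from layer 3 (seek_light)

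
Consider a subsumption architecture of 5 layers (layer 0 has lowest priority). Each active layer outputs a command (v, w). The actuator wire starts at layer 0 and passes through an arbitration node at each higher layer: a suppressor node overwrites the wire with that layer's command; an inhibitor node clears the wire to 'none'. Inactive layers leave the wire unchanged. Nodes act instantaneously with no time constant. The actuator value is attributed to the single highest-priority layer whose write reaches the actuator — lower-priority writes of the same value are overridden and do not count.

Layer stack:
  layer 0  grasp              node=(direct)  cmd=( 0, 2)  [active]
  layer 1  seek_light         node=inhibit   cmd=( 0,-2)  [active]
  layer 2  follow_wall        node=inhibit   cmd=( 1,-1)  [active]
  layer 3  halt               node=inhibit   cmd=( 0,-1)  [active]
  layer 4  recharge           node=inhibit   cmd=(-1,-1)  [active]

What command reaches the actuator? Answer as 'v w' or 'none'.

L0 grasp: active, feeds wire = (0, 2)
L1 seek_light: active, inhibitor → wire = none
L2 follow_wall: active, inhibitor → wire = none
L3 halt: active, inhibitor → wire = none
L4 recharge: active, inhibitor → wire = none
actuator = none

none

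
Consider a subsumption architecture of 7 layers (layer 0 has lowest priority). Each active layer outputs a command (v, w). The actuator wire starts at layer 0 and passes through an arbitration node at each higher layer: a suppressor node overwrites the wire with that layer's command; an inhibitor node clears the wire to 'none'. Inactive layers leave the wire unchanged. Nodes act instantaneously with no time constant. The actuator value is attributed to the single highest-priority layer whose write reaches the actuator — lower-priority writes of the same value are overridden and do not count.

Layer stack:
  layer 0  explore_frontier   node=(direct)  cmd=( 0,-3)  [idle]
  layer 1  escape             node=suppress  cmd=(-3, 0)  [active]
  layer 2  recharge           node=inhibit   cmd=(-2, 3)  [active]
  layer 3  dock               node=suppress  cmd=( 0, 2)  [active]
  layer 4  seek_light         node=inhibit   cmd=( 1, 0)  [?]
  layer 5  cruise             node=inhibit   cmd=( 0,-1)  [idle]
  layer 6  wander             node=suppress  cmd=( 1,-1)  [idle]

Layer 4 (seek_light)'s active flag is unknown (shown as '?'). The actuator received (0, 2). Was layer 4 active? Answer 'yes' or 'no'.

If layer 4 is active=yes:
  actuator would be none
If layer 4 is active=no:
  actuator would be (0, 2)
Observed (0, 2), so layer 4 was idle.

no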